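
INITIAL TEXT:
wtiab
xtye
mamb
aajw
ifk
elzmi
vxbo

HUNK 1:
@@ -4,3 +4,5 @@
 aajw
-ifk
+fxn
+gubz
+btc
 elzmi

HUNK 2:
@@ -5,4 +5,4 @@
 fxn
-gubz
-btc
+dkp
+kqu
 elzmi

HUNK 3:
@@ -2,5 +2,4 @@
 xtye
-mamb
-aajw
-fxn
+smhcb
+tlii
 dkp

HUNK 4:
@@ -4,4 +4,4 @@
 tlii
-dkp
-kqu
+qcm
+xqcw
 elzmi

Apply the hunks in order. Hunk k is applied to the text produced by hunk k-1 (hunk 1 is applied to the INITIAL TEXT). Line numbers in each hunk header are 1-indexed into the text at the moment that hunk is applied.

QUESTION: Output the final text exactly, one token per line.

Hunk 1: at line 4 remove [ifk] add [fxn,gubz,btc] -> 9 lines: wtiab xtye mamb aajw fxn gubz btc elzmi vxbo
Hunk 2: at line 5 remove [gubz,btc] add [dkp,kqu] -> 9 lines: wtiab xtye mamb aajw fxn dkp kqu elzmi vxbo
Hunk 3: at line 2 remove [mamb,aajw,fxn] add [smhcb,tlii] -> 8 lines: wtiab xtye smhcb tlii dkp kqu elzmi vxbo
Hunk 4: at line 4 remove [dkp,kqu] add [qcm,xqcw] -> 8 lines: wtiab xtye smhcb tlii qcm xqcw elzmi vxbo

Answer: wtiab
xtye
smhcb
tlii
qcm
xqcw
elzmi
vxbo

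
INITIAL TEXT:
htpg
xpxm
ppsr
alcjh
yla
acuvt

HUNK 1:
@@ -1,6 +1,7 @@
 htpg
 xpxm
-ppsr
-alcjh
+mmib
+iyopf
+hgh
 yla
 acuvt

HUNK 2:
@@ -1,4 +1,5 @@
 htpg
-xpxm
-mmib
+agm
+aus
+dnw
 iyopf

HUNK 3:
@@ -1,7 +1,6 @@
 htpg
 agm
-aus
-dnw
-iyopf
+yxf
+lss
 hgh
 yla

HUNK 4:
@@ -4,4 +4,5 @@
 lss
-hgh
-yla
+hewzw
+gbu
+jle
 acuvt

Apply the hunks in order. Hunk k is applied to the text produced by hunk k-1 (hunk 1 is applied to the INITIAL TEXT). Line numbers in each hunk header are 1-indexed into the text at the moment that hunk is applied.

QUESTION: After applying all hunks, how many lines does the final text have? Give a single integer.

Answer: 8

Derivation:
Hunk 1: at line 1 remove [ppsr,alcjh] add [mmib,iyopf,hgh] -> 7 lines: htpg xpxm mmib iyopf hgh yla acuvt
Hunk 2: at line 1 remove [xpxm,mmib] add [agm,aus,dnw] -> 8 lines: htpg agm aus dnw iyopf hgh yla acuvt
Hunk 3: at line 1 remove [aus,dnw,iyopf] add [yxf,lss] -> 7 lines: htpg agm yxf lss hgh yla acuvt
Hunk 4: at line 4 remove [hgh,yla] add [hewzw,gbu,jle] -> 8 lines: htpg agm yxf lss hewzw gbu jle acuvt
Final line count: 8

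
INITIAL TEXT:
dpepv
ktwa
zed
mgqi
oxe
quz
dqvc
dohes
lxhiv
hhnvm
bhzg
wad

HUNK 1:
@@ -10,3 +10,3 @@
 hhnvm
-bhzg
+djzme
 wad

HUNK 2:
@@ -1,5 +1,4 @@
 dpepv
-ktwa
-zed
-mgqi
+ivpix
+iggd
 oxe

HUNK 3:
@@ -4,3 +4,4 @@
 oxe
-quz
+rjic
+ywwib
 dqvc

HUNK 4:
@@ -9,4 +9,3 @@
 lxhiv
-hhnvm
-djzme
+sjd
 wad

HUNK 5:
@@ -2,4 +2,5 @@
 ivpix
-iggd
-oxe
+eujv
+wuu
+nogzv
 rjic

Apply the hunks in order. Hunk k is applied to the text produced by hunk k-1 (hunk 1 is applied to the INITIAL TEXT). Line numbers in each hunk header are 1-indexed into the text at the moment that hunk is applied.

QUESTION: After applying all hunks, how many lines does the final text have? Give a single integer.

Answer: 12

Derivation:
Hunk 1: at line 10 remove [bhzg] add [djzme] -> 12 lines: dpepv ktwa zed mgqi oxe quz dqvc dohes lxhiv hhnvm djzme wad
Hunk 2: at line 1 remove [ktwa,zed,mgqi] add [ivpix,iggd] -> 11 lines: dpepv ivpix iggd oxe quz dqvc dohes lxhiv hhnvm djzme wad
Hunk 3: at line 4 remove [quz] add [rjic,ywwib] -> 12 lines: dpepv ivpix iggd oxe rjic ywwib dqvc dohes lxhiv hhnvm djzme wad
Hunk 4: at line 9 remove [hhnvm,djzme] add [sjd] -> 11 lines: dpepv ivpix iggd oxe rjic ywwib dqvc dohes lxhiv sjd wad
Hunk 5: at line 2 remove [iggd,oxe] add [eujv,wuu,nogzv] -> 12 lines: dpepv ivpix eujv wuu nogzv rjic ywwib dqvc dohes lxhiv sjd wad
Final line count: 12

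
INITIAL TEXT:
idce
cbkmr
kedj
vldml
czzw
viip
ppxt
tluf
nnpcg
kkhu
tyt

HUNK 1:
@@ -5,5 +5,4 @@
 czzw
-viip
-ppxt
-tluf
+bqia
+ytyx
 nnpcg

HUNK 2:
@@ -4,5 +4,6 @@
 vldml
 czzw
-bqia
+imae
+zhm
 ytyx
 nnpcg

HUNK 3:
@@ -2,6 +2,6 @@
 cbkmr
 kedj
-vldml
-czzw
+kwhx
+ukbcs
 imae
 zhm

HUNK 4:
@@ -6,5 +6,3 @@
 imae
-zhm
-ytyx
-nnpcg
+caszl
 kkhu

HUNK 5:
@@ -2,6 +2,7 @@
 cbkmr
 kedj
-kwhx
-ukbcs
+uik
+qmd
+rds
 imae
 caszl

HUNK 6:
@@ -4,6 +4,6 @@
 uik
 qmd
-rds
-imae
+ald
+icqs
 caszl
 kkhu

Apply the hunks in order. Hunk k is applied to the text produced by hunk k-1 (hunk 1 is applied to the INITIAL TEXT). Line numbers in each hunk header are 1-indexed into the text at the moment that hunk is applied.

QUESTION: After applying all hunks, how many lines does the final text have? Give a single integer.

Hunk 1: at line 5 remove [viip,ppxt,tluf] add [bqia,ytyx] -> 10 lines: idce cbkmr kedj vldml czzw bqia ytyx nnpcg kkhu tyt
Hunk 2: at line 4 remove [bqia] add [imae,zhm] -> 11 lines: idce cbkmr kedj vldml czzw imae zhm ytyx nnpcg kkhu tyt
Hunk 3: at line 2 remove [vldml,czzw] add [kwhx,ukbcs] -> 11 lines: idce cbkmr kedj kwhx ukbcs imae zhm ytyx nnpcg kkhu tyt
Hunk 4: at line 6 remove [zhm,ytyx,nnpcg] add [caszl] -> 9 lines: idce cbkmr kedj kwhx ukbcs imae caszl kkhu tyt
Hunk 5: at line 2 remove [kwhx,ukbcs] add [uik,qmd,rds] -> 10 lines: idce cbkmr kedj uik qmd rds imae caszl kkhu tyt
Hunk 6: at line 4 remove [rds,imae] add [ald,icqs] -> 10 lines: idce cbkmr kedj uik qmd ald icqs caszl kkhu tyt
Final line count: 10

Answer: 10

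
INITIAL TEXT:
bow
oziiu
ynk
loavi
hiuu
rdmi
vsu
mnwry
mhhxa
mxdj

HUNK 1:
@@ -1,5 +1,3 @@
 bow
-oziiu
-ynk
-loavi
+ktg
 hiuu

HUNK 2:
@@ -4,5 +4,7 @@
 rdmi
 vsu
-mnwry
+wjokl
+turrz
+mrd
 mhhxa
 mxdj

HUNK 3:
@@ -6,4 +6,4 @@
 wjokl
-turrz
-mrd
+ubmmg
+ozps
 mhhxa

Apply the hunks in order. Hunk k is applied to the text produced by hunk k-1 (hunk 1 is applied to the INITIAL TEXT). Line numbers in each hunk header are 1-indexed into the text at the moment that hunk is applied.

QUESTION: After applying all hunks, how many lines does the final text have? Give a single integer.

Hunk 1: at line 1 remove [oziiu,ynk,loavi] add [ktg] -> 8 lines: bow ktg hiuu rdmi vsu mnwry mhhxa mxdj
Hunk 2: at line 4 remove [mnwry] add [wjokl,turrz,mrd] -> 10 lines: bow ktg hiuu rdmi vsu wjokl turrz mrd mhhxa mxdj
Hunk 3: at line 6 remove [turrz,mrd] add [ubmmg,ozps] -> 10 lines: bow ktg hiuu rdmi vsu wjokl ubmmg ozps mhhxa mxdj
Final line count: 10

Answer: 10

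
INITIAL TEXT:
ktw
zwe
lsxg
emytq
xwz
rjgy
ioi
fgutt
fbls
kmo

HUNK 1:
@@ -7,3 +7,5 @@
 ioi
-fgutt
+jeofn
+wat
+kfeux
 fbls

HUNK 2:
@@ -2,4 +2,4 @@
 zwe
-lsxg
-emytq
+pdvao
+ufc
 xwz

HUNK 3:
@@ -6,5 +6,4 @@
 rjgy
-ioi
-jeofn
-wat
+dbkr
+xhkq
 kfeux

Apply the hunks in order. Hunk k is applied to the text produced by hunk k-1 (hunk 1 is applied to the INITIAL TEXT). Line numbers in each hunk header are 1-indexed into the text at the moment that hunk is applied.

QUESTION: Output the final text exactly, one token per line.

Hunk 1: at line 7 remove [fgutt] add [jeofn,wat,kfeux] -> 12 lines: ktw zwe lsxg emytq xwz rjgy ioi jeofn wat kfeux fbls kmo
Hunk 2: at line 2 remove [lsxg,emytq] add [pdvao,ufc] -> 12 lines: ktw zwe pdvao ufc xwz rjgy ioi jeofn wat kfeux fbls kmo
Hunk 3: at line 6 remove [ioi,jeofn,wat] add [dbkr,xhkq] -> 11 lines: ktw zwe pdvao ufc xwz rjgy dbkr xhkq kfeux fbls kmo

Answer: ktw
zwe
pdvao
ufc
xwz
rjgy
dbkr
xhkq
kfeux
fbls
kmo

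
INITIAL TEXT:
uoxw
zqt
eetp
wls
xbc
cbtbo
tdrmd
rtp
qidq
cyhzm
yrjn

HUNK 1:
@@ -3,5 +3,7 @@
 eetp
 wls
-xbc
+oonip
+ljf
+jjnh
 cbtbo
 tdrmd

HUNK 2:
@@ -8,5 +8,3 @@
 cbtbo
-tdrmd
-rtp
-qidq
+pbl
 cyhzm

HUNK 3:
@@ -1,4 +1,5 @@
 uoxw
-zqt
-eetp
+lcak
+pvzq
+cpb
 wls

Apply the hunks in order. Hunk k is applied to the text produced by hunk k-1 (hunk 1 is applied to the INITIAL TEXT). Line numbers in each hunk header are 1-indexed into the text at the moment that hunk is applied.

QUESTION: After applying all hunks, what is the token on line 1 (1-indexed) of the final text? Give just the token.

Answer: uoxw

Derivation:
Hunk 1: at line 3 remove [xbc] add [oonip,ljf,jjnh] -> 13 lines: uoxw zqt eetp wls oonip ljf jjnh cbtbo tdrmd rtp qidq cyhzm yrjn
Hunk 2: at line 8 remove [tdrmd,rtp,qidq] add [pbl] -> 11 lines: uoxw zqt eetp wls oonip ljf jjnh cbtbo pbl cyhzm yrjn
Hunk 3: at line 1 remove [zqt,eetp] add [lcak,pvzq,cpb] -> 12 lines: uoxw lcak pvzq cpb wls oonip ljf jjnh cbtbo pbl cyhzm yrjn
Final line 1: uoxw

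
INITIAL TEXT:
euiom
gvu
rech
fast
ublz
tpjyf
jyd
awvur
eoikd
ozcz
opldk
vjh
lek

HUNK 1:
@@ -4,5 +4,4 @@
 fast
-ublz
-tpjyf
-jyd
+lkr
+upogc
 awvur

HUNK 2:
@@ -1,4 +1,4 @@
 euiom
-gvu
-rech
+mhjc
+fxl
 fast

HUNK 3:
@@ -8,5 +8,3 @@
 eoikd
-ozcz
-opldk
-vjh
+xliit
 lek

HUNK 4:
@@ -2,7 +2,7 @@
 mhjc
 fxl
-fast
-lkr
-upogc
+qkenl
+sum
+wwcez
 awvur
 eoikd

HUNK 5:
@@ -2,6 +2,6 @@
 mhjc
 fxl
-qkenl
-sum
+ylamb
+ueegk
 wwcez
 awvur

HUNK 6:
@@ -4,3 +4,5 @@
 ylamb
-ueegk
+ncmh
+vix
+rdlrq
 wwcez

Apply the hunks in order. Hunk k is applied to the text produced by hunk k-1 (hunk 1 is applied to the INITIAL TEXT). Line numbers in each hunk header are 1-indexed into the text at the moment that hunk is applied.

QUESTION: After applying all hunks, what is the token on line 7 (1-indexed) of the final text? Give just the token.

Hunk 1: at line 4 remove [ublz,tpjyf,jyd] add [lkr,upogc] -> 12 lines: euiom gvu rech fast lkr upogc awvur eoikd ozcz opldk vjh lek
Hunk 2: at line 1 remove [gvu,rech] add [mhjc,fxl] -> 12 lines: euiom mhjc fxl fast lkr upogc awvur eoikd ozcz opldk vjh lek
Hunk 3: at line 8 remove [ozcz,opldk,vjh] add [xliit] -> 10 lines: euiom mhjc fxl fast lkr upogc awvur eoikd xliit lek
Hunk 4: at line 2 remove [fast,lkr,upogc] add [qkenl,sum,wwcez] -> 10 lines: euiom mhjc fxl qkenl sum wwcez awvur eoikd xliit lek
Hunk 5: at line 2 remove [qkenl,sum] add [ylamb,ueegk] -> 10 lines: euiom mhjc fxl ylamb ueegk wwcez awvur eoikd xliit lek
Hunk 6: at line 4 remove [ueegk] add [ncmh,vix,rdlrq] -> 12 lines: euiom mhjc fxl ylamb ncmh vix rdlrq wwcez awvur eoikd xliit lek
Final line 7: rdlrq

Answer: rdlrq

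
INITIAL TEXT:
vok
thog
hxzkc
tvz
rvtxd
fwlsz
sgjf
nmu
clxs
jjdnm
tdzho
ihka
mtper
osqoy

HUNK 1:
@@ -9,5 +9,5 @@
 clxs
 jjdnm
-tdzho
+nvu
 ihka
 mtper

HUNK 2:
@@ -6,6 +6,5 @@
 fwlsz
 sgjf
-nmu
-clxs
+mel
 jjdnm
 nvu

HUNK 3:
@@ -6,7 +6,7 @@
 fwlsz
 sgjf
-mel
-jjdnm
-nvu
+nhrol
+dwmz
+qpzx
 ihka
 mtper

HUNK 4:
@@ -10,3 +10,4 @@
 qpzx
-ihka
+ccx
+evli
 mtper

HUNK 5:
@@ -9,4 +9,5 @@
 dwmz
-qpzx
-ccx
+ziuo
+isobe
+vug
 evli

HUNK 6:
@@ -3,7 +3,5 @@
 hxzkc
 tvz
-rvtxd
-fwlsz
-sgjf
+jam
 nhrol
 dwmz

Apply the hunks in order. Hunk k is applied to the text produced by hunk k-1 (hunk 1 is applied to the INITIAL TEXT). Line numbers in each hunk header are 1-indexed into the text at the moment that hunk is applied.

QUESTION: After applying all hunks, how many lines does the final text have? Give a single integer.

Hunk 1: at line 9 remove [tdzho] add [nvu] -> 14 lines: vok thog hxzkc tvz rvtxd fwlsz sgjf nmu clxs jjdnm nvu ihka mtper osqoy
Hunk 2: at line 6 remove [nmu,clxs] add [mel] -> 13 lines: vok thog hxzkc tvz rvtxd fwlsz sgjf mel jjdnm nvu ihka mtper osqoy
Hunk 3: at line 6 remove [mel,jjdnm,nvu] add [nhrol,dwmz,qpzx] -> 13 lines: vok thog hxzkc tvz rvtxd fwlsz sgjf nhrol dwmz qpzx ihka mtper osqoy
Hunk 4: at line 10 remove [ihka] add [ccx,evli] -> 14 lines: vok thog hxzkc tvz rvtxd fwlsz sgjf nhrol dwmz qpzx ccx evli mtper osqoy
Hunk 5: at line 9 remove [qpzx,ccx] add [ziuo,isobe,vug] -> 15 lines: vok thog hxzkc tvz rvtxd fwlsz sgjf nhrol dwmz ziuo isobe vug evli mtper osqoy
Hunk 6: at line 3 remove [rvtxd,fwlsz,sgjf] add [jam] -> 13 lines: vok thog hxzkc tvz jam nhrol dwmz ziuo isobe vug evli mtper osqoy
Final line count: 13

Answer: 13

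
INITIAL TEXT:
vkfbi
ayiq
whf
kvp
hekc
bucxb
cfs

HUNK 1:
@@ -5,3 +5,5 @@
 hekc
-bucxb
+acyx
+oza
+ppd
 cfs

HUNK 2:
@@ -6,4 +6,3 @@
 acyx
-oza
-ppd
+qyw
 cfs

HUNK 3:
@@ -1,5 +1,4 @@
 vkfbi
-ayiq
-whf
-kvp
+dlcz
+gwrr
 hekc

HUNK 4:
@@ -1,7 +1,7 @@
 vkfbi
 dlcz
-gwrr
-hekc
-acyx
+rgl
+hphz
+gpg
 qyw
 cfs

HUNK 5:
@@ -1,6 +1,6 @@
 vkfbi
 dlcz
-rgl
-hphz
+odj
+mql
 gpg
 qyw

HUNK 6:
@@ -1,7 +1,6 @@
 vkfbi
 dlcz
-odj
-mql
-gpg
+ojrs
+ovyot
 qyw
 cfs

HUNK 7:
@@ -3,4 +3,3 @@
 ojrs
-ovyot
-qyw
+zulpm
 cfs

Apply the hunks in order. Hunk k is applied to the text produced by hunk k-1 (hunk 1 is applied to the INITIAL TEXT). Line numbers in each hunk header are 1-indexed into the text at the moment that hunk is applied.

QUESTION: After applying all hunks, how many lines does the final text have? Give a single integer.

Hunk 1: at line 5 remove [bucxb] add [acyx,oza,ppd] -> 9 lines: vkfbi ayiq whf kvp hekc acyx oza ppd cfs
Hunk 2: at line 6 remove [oza,ppd] add [qyw] -> 8 lines: vkfbi ayiq whf kvp hekc acyx qyw cfs
Hunk 3: at line 1 remove [ayiq,whf,kvp] add [dlcz,gwrr] -> 7 lines: vkfbi dlcz gwrr hekc acyx qyw cfs
Hunk 4: at line 1 remove [gwrr,hekc,acyx] add [rgl,hphz,gpg] -> 7 lines: vkfbi dlcz rgl hphz gpg qyw cfs
Hunk 5: at line 1 remove [rgl,hphz] add [odj,mql] -> 7 lines: vkfbi dlcz odj mql gpg qyw cfs
Hunk 6: at line 1 remove [odj,mql,gpg] add [ojrs,ovyot] -> 6 lines: vkfbi dlcz ojrs ovyot qyw cfs
Hunk 7: at line 3 remove [ovyot,qyw] add [zulpm] -> 5 lines: vkfbi dlcz ojrs zulpm cfs
Final line count: 5

Answer: 5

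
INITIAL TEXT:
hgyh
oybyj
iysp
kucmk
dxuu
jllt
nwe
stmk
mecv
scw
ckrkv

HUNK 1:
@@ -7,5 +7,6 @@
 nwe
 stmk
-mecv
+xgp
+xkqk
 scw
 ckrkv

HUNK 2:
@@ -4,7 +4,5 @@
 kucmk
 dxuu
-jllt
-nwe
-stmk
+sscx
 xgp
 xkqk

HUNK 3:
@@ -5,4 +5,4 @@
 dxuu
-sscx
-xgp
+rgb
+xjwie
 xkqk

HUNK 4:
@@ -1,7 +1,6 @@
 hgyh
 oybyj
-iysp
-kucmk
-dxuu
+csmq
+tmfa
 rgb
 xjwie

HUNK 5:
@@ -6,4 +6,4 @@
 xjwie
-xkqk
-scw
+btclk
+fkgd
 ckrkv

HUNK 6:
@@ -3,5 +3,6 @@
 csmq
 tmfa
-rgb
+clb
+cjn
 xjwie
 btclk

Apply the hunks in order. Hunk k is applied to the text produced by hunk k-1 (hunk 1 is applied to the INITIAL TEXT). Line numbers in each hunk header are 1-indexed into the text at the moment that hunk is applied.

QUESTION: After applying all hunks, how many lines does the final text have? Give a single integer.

Answer: 10

Derivation:
Hunk 1: at line 7 remove [mecv] add [xgp,xkqk] -> 12 lines: hgyh oybyj iysp kucmk dxuu jllt nwe stmk xgp xkqk scw ckrkv
Hunk 2: at line 4 remove [jllt,nwe,stmk] add [sscx] -> 10 lines: hgyh oybyj iysp kucmk dxuu sscx xgp xkqk scw ckrkv
Hunk 3: at line 5 remove [sscx,xgp] add [rgb,xjwie] -> 10 lines: hgyh oybyj iysp kucmk dxuu rgb xjwie xkqk scw ckrkv
Hunk 4: at line 1 remove [iysp,kucmk,dxuu] add [csmq,tmfa] -> 9 lines: hgyh oybyj csmq tmfa rgb xjwie xkqk scw ckrkv
Hunk 5: at line 6 remove [xkqk,scw] add [btclk,fkgd] -> 9 lines: hgyh oybyj csmq tmfa rgb xjwie btclk fkgd ckrkv
Hunk 6: at line 3 remove [rgb] add [clb,cjn] -> 10 lines: hgyh oybyj csmq tmfa clb cjn xjwie btclk fkgd ckrkv
Final line count: 10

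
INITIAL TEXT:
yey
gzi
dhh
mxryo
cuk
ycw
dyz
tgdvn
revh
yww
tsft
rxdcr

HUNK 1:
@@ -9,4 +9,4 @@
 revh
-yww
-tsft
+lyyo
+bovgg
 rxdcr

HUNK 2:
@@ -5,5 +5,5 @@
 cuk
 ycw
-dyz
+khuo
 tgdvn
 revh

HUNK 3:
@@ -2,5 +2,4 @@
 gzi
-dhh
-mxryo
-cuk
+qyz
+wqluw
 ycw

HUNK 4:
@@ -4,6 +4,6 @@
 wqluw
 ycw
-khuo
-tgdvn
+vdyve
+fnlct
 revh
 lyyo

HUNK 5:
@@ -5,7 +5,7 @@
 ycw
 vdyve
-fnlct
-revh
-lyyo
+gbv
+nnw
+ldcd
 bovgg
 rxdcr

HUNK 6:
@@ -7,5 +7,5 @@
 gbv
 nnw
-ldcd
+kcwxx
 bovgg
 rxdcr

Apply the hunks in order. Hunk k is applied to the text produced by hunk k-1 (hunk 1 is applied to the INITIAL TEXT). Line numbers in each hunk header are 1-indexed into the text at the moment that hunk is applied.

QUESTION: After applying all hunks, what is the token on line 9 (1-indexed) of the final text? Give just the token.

Answer: kcwxx

Derivation:
Hunk 1: at line 9 remove [yww,tsft] add [lyyo,bovgg] -> 12 lines: yey gzi dhh mxryo cuk ycw dyz tgdvn revh lyyo bovgg rxdcr
Hunk 2: at line 5 remove [dyz] add [khuo] -> 12 lines: yey gzi dhh mxryo cuk ycw khuo tgdvn revh lyyo bovgg rxdcr
Hunk 3: at line 2 remove [dhh,mxryo,cuk] add [qyz,wqluw] -> 11 lines: yey gzi qyz wqluw ycw khuo tgdvn revh lyyo bovgg rxdcr
Hunk 4: at line 4 remove [khuo,tgdvn] add [vdyve,fnlct] -> 11 lines: yey gzi qyz wqluw ycw vdyve fnlct revh lyyo bovgg rxdcr
Hunk 5: at line 5 remove [fnlct,revh,lyyo] add [gbv,nnw,ldcd] -> 11 lines: yey gzi qyz wqluw ycw vdyve gbv nnw ldcd bovgg rxdcr
Hunk 6: at line 7 remove [ldcd] add [kcwxx] -> 11 lines: yey gzi qyz wqluw ycw vdyve gbv nnw kcwxx bovgg rxdcr
Final line 9: kcwxx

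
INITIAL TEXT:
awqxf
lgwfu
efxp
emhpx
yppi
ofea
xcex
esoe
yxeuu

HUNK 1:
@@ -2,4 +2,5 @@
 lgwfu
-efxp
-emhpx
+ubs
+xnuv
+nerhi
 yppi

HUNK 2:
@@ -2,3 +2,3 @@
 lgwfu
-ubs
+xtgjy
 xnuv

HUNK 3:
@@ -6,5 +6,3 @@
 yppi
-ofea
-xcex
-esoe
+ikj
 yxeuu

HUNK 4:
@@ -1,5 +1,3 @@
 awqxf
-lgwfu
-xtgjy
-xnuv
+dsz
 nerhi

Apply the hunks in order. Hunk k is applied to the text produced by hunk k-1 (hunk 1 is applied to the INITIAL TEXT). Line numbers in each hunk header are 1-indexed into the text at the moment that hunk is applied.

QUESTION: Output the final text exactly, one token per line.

Hunk 1: at line 2 remove [efxp,emhpx] add [ubs,xnuv,nerhi] -> 10 lines: awqxf lgwfu ubs xnuv nerhi yppi ofea xcex esoe yxeuu
Hunk 2: at line 2 remove [ubs] add [xtgjy] -> 10 lines: awqxf lgwfu xtgjy xnuv nerhi yppi ofea xcex esoe yxeuu
Hunk 3: at line 6 remove [ofea,xcex,esoe] add [ikj] -> 8 lines: awqxf lgwfu xtgjy xnuv nerhi yppi ikj yxeuu
Hunk 4: at line 1 remove [lgwfu,xtgjy,xnuv] add [dsz] -> 6 lines: awqxf dsz nerhi yppi ikj yxeuu

Answer: awqxf
dsz
nerhi
yppi
ikj
yxeuu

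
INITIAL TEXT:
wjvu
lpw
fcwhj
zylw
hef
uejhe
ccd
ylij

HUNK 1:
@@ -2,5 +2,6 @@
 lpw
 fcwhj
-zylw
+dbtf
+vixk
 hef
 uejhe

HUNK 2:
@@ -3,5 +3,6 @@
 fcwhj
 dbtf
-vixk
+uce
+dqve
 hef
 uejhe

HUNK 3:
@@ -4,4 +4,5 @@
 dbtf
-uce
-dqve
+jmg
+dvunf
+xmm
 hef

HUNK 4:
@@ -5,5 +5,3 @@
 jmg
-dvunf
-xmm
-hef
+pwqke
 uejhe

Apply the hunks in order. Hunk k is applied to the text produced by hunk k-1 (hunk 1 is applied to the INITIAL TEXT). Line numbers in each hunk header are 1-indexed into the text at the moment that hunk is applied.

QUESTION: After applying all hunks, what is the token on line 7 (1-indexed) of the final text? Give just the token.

Answer: uejhe

Derivation:
Hunk 1: at line 2 remove [zylw] add [dbtf,vixk] -> 9 lines: wjvu lpw fcwhj dbtf vixk hef uejhe ccd ylij
Hunk 2: at line 3 remove [vixk] add [uce,dqve] -> 10 lines: wjvu lpw fcwhj dbtf uce dqve hef uejhe ccd ylij
Hunk 3: at line 4 remove [uce,dqve] add [jmg,dvunf,xmm] -> 11 lines: wjvu lpw fcwhj dbtf jmg dvunf xmm hef uejhe ccd ylij
Hunk 4: at line 5 remove [dvunf,xmm,hef] add [pwqke] -> 9 lines: wjvu lpw fcwhj dbtf jmg pwqke uejhe ccd ylij
Final line 7: uejhe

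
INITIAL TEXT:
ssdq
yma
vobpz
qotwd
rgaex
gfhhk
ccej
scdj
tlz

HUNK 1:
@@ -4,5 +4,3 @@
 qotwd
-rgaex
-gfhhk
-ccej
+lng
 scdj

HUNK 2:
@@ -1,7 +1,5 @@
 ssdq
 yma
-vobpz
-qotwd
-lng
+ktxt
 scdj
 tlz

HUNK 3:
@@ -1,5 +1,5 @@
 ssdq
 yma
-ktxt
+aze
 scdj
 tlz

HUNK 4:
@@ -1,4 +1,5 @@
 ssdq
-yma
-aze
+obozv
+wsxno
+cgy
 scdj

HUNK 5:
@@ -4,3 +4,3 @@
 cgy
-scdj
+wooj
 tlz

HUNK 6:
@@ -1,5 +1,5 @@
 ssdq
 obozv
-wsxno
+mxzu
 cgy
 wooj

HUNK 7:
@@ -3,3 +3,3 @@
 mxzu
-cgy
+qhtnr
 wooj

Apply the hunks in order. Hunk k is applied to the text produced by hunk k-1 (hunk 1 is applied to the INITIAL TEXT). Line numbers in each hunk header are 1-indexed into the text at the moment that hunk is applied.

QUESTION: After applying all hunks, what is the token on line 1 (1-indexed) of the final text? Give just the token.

Hunk 1: at line 4 remove [rgaex,gfhhk,ccej] add [lng] -> 7 lines: ssdq yma vobpz qotwd lng scdj tlz
Hunk 2: at line 1 remove [vobpz,qotwd,lng] add [ktxt] -> 5 lines: ssdq yma ktxt scdj tlz
Hunk 3: at line 1 remove [ktxt] add [aze] -> 5 lines: ssdq yma aze scdj tlz
Hunk 4: at line 1 remove [yma,aze] add [obozv,wsxno,cgy] -> 6 lines: ssdq obozv wsxno cgy scdj tlz
Hunk 5: at line 4 remove [scdj] add [wooj] -> 6 lines: ssdq obozv wsxno cgy wooj tlz
Hunk 6: at line 1 remove [wsxno] add [mxzu] -> 6 lines: ssdq obozv mxzu cgy wooj tlz
Hunk 7: at line 3 remove [cgy] add [qhtnr] -> 6 lines: ssdq obozv mxzu qhtnr wooj tlz
Final line 1: ssdq

Answer: ssdq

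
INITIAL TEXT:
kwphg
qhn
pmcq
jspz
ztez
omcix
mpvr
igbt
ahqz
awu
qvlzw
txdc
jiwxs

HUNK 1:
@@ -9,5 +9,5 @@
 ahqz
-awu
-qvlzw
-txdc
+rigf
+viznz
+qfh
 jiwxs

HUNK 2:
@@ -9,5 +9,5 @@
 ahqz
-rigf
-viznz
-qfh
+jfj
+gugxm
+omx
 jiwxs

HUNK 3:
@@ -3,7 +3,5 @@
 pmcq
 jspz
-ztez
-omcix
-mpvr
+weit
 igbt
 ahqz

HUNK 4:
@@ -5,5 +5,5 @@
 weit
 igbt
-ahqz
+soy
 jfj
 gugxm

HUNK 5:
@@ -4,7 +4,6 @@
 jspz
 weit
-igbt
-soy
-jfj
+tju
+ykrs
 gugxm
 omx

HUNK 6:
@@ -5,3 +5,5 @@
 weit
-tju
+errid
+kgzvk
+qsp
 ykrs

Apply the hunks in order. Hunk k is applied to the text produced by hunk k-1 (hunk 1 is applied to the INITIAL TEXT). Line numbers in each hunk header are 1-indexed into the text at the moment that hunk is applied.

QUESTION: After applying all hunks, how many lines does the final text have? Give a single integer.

Answer: 12

Derivation:
Hunk 1: at line 9 remove [awu,qvlzw,txdc] add [rigf,viznz,qfh] -> 13 lines: kwphg qhn pmcq jspz ztez omcix mpvr igbt ahqz rigf viznz qfh jiwxs
Hunk 2: at line 9 remove [rigf,viznz,qfh] add [jfj,gugxm,omx] -> 13 lines: kwphg qhn pmcq jspz ztez omcix mpvr igbt ahqz jfj gugxm omx jiwxs
Hunk 3: at line 3 remove [ztez,omcix,mpvr] add [weit] -> 11 lines: kwphg qhn pmcq jspz weit igbt ahqz jfj gugxm omx jiwxs
Hunk 4: at line 5 remove [ahqz] add [soy] -> 11 lines: kwphg qhn pmcq jspz weit igbt soy jfj gugxm omx jiwxs
Hunk 5: at line 4 remove [igbt,soy,jfj] add [tju,ykrs] -> 10 lines: kwphg qhn pmcq jspz weit tju ykrs gugxm omx jiwxs
Hunk 6: at line 5 remove [tju] add [errid,kgzvk,qsp] -> 12 lines: kwphg qhn pmcq jspz weit errid kgzvk qsp ykrs gugxm omx jiwxs
Final line count: 12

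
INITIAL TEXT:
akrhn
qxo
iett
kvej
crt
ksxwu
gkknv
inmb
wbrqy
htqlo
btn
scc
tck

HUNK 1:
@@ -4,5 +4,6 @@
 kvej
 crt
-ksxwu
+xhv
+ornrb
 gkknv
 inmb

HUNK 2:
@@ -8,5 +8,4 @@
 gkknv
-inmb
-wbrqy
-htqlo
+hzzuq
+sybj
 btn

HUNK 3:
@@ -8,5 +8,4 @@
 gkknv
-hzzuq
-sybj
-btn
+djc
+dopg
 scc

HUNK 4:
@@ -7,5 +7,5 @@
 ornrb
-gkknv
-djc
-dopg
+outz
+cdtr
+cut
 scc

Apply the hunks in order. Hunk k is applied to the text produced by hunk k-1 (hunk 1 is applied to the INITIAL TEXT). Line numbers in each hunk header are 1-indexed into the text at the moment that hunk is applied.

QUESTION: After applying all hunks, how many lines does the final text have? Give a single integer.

Answer: 12

Derivation:
Hunk 1: at line 4 remove [ksxwu] add [xhv,ornrb] -> 14 lines: akrhn qxo iett kvej crt xhv ornrb gkknv inmb wbrqy htqlo btn scc tck
Hunk 2: at line 8 remove [inmb,wbrqy,htqlo] add [hzzuq,sybj] -> 13 lines: akrhn qxo iett kvej crt xhv ornrb gkknv hzzuq sybj btn scc tck
Hunk 3: at line 8 remove [hzzuq,sybj,btn] add [djc,dopg] -> 12 lines: akrhn qxo iett kvej crt xhv ornrb gkknv djc dopg scc tck
Hunk 4: at line 7 remove [gkknv,djc,dopg] add [outz,cdtr,cut] -> 12 lines: akrhn qxo iett kvej crt xhv ornrb outz cdtr cut scc tck
Final line count: 12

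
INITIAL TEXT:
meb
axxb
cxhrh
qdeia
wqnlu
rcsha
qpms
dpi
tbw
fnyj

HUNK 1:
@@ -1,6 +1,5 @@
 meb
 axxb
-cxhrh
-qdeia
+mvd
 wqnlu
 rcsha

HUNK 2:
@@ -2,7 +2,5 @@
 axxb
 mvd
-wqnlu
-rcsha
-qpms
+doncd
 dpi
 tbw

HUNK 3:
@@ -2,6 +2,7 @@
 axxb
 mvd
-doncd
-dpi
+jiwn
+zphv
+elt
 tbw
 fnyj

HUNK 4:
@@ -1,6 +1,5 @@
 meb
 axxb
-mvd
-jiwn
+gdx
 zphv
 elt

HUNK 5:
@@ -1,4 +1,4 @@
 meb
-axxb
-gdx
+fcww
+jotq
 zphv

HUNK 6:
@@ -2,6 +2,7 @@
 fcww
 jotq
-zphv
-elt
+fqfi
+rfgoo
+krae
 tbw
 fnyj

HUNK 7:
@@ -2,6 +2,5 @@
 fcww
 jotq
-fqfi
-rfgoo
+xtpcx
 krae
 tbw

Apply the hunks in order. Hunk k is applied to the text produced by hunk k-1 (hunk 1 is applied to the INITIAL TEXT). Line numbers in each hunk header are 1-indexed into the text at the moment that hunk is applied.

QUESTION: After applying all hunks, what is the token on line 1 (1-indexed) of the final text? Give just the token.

Hunk 1: at line 1 remove [cxhrh,qdeia] add [mvd] -> 9 lines: meb axxb mvd wqnlu rcsha qpms dpi tbw fnyj
Hunk 2: at line 2 remove [wqnlu,rcsha,qpms] add [doncd] -> 7 lines: meb axxb mvd doncd dpi tbw fnyj
Hunk 3: at line 2 remove [doncd,dpi] add [jiwn,zphv,elt] -> 8 lines: meb axxb mvd jiwn zphv elt tbw fnyj
Hunk 4: at line 1 remove [mvd,jiwn] add [gdx] -> 7 lines: meb axxb gdx zphv elt tbw fnyj
Hunk 5: at line 1 remove [axxb,gdx] add [fcww,jotq] -> 7 lines: meb fcww jotq zphv elt tbw fnyj
Hunk 6: at line 2 remove [zphv,elt] add [fqfi,rfgoo,krae] -> 8 lines: meb fcww jotq fqfi rfgoo krae tbw fnyj
Hunk 7: at line 2 remove [fqfi,rfgoo] add [xtpcx] -> 7 lines: meb fcww jotq xtpcx krae tbw fnyj
Final line 1: meb

Answer: meb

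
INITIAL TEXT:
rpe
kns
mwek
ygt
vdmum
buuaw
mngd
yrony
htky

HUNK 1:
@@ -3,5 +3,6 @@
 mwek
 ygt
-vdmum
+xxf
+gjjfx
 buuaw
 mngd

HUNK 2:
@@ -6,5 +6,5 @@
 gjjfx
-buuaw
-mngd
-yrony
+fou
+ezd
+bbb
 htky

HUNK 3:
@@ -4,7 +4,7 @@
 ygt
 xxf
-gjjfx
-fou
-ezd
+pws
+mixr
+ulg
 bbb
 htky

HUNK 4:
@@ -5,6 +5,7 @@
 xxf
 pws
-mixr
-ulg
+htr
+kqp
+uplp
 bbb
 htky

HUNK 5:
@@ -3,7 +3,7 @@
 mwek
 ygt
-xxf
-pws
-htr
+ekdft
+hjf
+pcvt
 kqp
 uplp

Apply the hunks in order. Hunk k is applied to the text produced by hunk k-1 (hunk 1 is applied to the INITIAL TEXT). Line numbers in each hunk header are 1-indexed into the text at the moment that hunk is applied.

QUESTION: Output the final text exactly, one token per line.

Hunk 1: at line 3 remove [vdmum] add [xxf,gjjfx] -> 10 lines: rpe kns mwek ygt xxf gjjfx buuaw mngd yrony htky
Hunk 2: at line 6 remove [buuaw,mngd,yrony] add [fou,ezd,bbb] -> 10 lines: rpe kns mwek ygt xxf gjjfx fou ezd bbb htky
Hunk 3: at line 4 remove [gjjfx,fou,ezd] add [pws,mixr,ulg] -> 10 lines: rpe kns mwek ygt xxf pws mixr ulg bbb htky
Hunk 4: at line 5 remove [mixr,ulg] add [htr,kqp,uplp] -> 11 lines: rpe kns mwek ygt xxf pws htr kqp uplp bbb htky
Hunk 5: at line 3 remove [xxf,pws,htr] add [ekdft,hjf,pcvt] -> 11 lines: rpe kns mwek ygt ekdft hjf pcvt kqp uplp bbb htky

Answer: rpe
kns
mwek
ygt
ekdft
hjf
pcvt
kqp
uplp
bbb
htky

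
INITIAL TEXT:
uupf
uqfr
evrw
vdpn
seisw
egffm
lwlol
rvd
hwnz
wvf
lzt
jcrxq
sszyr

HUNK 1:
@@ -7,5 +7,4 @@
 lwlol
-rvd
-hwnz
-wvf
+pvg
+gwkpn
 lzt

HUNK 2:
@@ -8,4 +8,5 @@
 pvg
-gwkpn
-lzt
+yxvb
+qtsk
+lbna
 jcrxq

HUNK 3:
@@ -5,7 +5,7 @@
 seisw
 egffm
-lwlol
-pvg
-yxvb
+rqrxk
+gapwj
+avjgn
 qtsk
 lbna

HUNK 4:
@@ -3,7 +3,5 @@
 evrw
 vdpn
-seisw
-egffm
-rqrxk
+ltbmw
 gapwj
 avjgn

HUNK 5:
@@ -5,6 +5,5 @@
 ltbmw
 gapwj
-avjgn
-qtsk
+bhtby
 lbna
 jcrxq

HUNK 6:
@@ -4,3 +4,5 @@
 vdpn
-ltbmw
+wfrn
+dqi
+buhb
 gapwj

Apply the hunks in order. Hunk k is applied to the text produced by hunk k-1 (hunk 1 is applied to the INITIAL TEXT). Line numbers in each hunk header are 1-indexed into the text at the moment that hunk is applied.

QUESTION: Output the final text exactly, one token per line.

Hunk 1: at line 7 remove [rvd,hwnz,wvf] add [pvg,gwkpn] -> 12 lines: uupf uqfr evrw vdpn seisw egffm lwlol pvg gwkpn lzt jcrxq sszyr
Hunk 2: at line 8 remove [gwkpn,lzt] add [yxvb,qtsk,lbna] -> 13 lines: uupf uqfr evrw vdpn seisw egffm lwlol pvg yxvb qtsk lbna jcrxq sszyr
Hunk 3: at line 5 remove [lwlol,pvg,yxvb] add [rqrxk,gapwj,avjgn] -> 13 lines: uupf uqfr evrw vdpn seisw egffm rqrxk gapwj avjgn qtsk lbna jcrxq sszyr
Hunk 4: at line 3 remove [seisw,egffm,rqrxk] add [ltbmw] -> 11 lines: uupf uqfr evrw vdpn ltbmw gapwj avjgn qtsk lbna jcrxq sszyr
Hunk 5: at line 5 remove [avjgn,qtsk] add [bhtby] -> 10 lines: uupf uqfr evrw vdpn ltbmw gapwj bhtby lbna jcrxq sszyr
Hunk 6: at line 4 remove [ltbmw] add [wfrn,dqi,buhb] -> 12 lines: uupf uqfr evrw vdpn wfrn dqi buhb gapwj bhtby lbna jcrxq sszyr

Answer: uupf
uqfr
evrw
vdpn
wfrn
dqi
buhb
gapwj
bhtby
lbna
jcrxq
sszyr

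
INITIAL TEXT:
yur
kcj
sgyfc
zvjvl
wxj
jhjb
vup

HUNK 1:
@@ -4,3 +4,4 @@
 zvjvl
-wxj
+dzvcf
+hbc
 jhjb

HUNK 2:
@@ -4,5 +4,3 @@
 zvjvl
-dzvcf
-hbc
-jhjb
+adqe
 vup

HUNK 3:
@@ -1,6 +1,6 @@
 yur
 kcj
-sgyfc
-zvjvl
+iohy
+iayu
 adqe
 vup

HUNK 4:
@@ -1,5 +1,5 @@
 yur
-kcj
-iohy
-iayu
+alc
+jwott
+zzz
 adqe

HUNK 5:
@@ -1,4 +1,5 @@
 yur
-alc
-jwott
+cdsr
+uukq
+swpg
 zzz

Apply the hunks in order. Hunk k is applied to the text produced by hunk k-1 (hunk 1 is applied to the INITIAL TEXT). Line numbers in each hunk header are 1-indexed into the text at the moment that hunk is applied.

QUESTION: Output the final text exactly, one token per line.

Hunk 1: at line 4 remove [wxj] add [dzvcf,hbc] -> 8 lines: yur kcj sgyfc zvjvl dzvcf hbc jhjb vup
Hunk 2: at line 4 remove [dzvcf,hbc,jhjb] add [adqe] -> 6 lines: yur kcj sgyfc zvjvl adqe vup
Hunk 3: at line 1 remove [sgyfc,zvjvl] add [iohy,iayu] -> 6 lines: yur kcj iohy iayu adqe vup
Hunk 4: at line 1 remove [kcj,iohy,iayu] add [alc,jwott,zzz] -> 6 lines: yur alc jwott zzz adqe vup
Hunk 5: at line 1 remove [alc,jwott] add [cdsr,uukq,swpg] -> 7 lines: yur cdsr uukq swpg zzz adqe vup

Answer: yur
cdsr
uukq
swpg
zzz
adqe
vup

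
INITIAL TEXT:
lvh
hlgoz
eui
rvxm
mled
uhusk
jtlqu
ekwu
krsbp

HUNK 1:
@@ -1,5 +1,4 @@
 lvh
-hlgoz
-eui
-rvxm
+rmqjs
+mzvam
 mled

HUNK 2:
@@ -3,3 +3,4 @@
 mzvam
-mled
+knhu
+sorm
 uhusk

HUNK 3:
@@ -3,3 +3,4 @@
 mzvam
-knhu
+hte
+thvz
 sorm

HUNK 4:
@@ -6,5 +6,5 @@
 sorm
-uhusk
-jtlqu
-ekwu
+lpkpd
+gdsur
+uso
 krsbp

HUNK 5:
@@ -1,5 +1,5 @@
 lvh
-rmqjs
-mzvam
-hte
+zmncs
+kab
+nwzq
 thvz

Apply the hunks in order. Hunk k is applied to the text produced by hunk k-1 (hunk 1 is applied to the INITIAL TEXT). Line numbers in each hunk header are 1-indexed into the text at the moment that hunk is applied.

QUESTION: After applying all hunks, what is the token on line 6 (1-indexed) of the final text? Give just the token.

Answer: sorm

Derivation:
Hunk 1: at line 1 remove [hlgoz,eui,rvxm] add [rmqjs,mzvam] -> 8 lines: lvh rmqjs mzvam mled uhusk jtlqu ekwu krsbp
Hunk 2: at line 3 remove [mled] add [knhu,sorm] -> 9 lines: lvh rmqjs mzvam knhu sorm uhusk jtlqu ekwu krsbp
Hunk 3: at line 3 remove [knhu] add [hte,thvz] -> 10 lines: lvh rmqjs mzvam hte thvz sorm uhusk jtlqu ekwu krsbp
Hunk 4: at line 6 remove [uhusk,jtlqu,ekwu] add [lpkpd,gdsur,uso] -> 10 lines: lvh rmqjs mzvam hte thvz sorm lpkpd gdsur uso krsbp
Hunk 5: at line 1 remove [rmqjs,mzvam,hte] add [zmncs,kab,nwzq] -> 10 lines: lvh zmncs kab nwzq thvz sorm lpkpd gdsur uso krsbp
Final line 6: sorm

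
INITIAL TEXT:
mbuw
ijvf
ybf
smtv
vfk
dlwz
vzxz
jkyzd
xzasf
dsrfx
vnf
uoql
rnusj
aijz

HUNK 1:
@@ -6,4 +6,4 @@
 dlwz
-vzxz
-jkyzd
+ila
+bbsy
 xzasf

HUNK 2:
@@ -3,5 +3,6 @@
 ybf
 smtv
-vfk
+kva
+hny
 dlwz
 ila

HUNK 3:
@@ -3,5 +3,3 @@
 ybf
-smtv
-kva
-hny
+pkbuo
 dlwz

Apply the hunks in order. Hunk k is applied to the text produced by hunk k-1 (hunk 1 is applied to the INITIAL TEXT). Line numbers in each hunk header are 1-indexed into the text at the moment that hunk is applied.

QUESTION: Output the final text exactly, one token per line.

Hunk 1: at line 6 remove [vzxz,jkyzd] add [ila,bbsy] -> 14 lines: mbuw ijvf ybf smtv vfk dlwz ila bbsy xzasf dsrfx vnf uoql rnusj aijz
Hunk 2: at line 3 remove [vfk] add [kva,hny] -> 15 lines: mbuw ijvf ybf smtv kva hny dlwz ila bbsy xzasf dsrfx vnf uoql rnusj aijz
Hunk 3: at line 3 remove [smtv,kva,hny] add [pkbuo] -> 13 lines: mbuw ijvf ybf pkbuo dlwz ila bbsy xzasf dsrfx vnf uoql rnusj aijz

Answer: mbuw
ijvf
ybf
pkbuo
dlwz
ila
bbsy
xzasf
dsrfx
vnf
uoql
rnusj
aijz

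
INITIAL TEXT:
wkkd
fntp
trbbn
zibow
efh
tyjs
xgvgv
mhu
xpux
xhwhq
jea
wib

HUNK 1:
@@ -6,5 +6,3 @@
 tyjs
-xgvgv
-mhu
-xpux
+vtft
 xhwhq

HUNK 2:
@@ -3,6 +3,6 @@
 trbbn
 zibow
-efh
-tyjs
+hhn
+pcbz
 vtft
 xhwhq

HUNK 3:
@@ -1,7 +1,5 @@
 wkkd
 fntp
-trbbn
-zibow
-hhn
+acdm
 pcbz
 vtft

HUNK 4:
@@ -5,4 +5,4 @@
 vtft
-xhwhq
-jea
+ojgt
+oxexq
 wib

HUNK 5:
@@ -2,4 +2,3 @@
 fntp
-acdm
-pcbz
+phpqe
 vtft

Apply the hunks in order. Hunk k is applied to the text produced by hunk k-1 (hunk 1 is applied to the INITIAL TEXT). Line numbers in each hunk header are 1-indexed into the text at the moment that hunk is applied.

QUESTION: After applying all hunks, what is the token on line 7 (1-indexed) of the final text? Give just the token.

Answer: wib

Derivation:
Hunk 1: at line 6 remove [xgvgv,mhu,xpux] add [vtft] -> 10 lines: wkkd fntp trbbn zibow efh tyjs vtft xhwhq jea wib
Hunk 2: at line 3 remove [efh,tyjs] add [hhn,pcbz] -> 10 lines: wkkd fntp trbbn zibow hhn pcbz vtft xhwhq jea wib
Hunk 3: at line 1 remove [trbbn,zibow,hhn] add [acdm] -> 8 lines: wkkd fntp acdm pcbz vtft xhwhq jea wib
Hunk 4: at line 5 remove [xhwhq,jea] add [ojgt,oxexq] -> 8 lines: wkkd fntp acdm pcbz vtft ojgt oxexq wib
Hunk 5: at line 2 remove [acdm,pcbz] add [phpqe] -> 7 lines: wkkd fntp phpqe vtft ojgt oxexq wib
Final line 7: wib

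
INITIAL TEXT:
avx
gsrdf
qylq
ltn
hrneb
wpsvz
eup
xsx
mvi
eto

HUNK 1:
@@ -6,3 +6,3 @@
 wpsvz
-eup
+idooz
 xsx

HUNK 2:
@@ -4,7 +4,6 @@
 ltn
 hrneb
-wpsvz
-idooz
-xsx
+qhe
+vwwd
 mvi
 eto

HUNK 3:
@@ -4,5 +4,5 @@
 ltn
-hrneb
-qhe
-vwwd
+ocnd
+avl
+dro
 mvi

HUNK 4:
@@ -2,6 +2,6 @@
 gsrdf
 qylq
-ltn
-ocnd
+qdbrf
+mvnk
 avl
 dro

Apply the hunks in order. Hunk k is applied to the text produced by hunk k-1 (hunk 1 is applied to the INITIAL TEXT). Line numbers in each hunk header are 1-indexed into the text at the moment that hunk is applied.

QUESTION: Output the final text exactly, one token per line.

Hunk 1: at line 6 remove [eup] add [idooz] -> 10 lines: avx gsrdf qylq ltn hrneb wpsvz idooz xsx mvi eto
Hunk 2: at line 4 remove [wpsvz,idooz,xsx] add [qhe,vwwd] -> 9 lines: avx gsrdf qylq ltn hrneb qhe vwwd mvi eto
Hunk 3: at line 4 remove [hrneb,qhe,vwwd] add [ocnd,avl,dro] -> 9 lines: avx gsrdf qylq ltn ocnd avl dro mvi eto
Hunk 4: at line 2 remove [ltn,ocnd] add [qdbrf,mvnk] -> 9 lines: avx gsrdf qylq qdbrf mvnk avl dro mvi eto

Answer: avx
gsrdf
qylq
qdbrf
mvnk
avl
dro
mvi
eto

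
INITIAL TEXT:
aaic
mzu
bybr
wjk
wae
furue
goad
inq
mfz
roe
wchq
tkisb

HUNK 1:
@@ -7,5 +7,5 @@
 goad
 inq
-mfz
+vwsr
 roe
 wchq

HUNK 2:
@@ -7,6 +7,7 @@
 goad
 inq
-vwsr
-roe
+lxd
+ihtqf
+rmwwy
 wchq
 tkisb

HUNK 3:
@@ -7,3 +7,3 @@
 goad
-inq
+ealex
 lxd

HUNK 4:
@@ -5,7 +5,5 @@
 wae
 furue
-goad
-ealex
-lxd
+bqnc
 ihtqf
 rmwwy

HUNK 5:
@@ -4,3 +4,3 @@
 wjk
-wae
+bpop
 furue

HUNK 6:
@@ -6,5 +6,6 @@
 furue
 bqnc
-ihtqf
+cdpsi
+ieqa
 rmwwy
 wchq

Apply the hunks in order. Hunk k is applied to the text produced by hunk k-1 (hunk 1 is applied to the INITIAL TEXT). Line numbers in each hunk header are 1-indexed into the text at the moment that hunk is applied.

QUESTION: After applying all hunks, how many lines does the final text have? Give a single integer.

Hunk 1: at line 7 remove [mfz] add [vwsr] -> 12 lines: aaic mzu bybr wjk wae furue goad inq vwsr roe wchq tkisb
Hunk 2: at line 7 remove [vwsr,roe] add [lxd,ihtqf,rmwwy] -> 13 lines: aaic mzu bybr wjk wae furue goad inq lxd ihtqf rmwwy wchq tkisb
Hunk 3: at line 7 remove [inq] add [ealex] -> 13 lines: aaic mzu bybr wjk wae furue goad ealex lxd ihtqf rmwwy wchq tkisb
Hunk 4: at line 5 remove [goad,ealex,lxd] add [bqnc] -> 11 lines: aaic mzu bybr wjk wae furue bqnc ihtqf rmwwy wchq tkisb
Hunk 5: at line 4 remove [wae] add [bpop] -> 11 lines: aaic mzu bybr wjk bpop furue bqnc ihtqf rmwwy wchq tkisb
Hunk 6: at line 6 remove [ihtqf] add [cdpsi,ieqa] -> 12 lines: aaic mzu bybr wjk bpop furue bqnc cdpsi ieqa rmwwy wchq tkisb
Final line count: 12

Answer: 12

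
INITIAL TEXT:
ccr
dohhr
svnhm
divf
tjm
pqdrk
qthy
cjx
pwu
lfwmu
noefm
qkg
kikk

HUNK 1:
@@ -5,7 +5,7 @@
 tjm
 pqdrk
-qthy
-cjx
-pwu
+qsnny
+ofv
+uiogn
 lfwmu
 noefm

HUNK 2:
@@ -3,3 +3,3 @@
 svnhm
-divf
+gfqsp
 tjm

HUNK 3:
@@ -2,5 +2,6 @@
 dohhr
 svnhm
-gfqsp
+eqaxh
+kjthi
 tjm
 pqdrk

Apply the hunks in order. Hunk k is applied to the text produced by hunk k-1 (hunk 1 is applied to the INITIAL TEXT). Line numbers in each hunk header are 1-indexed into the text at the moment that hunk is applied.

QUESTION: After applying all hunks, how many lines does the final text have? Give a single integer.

Answer: 14

Derivation:
Hunk 1: at line 5 remove [qthy,cjx,pwu] add [qsnny,ofv,uiogn] -> 13 lines: ccr dohhr svnhm divf tjm pqdrk qsnny ofv uiogn lfwmu noefm qkg kikk
Hunk 2: at line 3 remove [divf] add [gfqsp] -> 13 lines: ccr dohhr svnhm gfqsp tjm pqdrk qsnny ofv uiogn lfwmu noefm qkg kikk
Hunk 3: at line 2 remove [gfqsp] add [eqaxh,kjthi] -> 14 lines: ccr dohhr svnhm eqaxh kjthi tjm pqdrk qsnny ofv uiogn lfwmu noefm qkg kikk
Final line count: 14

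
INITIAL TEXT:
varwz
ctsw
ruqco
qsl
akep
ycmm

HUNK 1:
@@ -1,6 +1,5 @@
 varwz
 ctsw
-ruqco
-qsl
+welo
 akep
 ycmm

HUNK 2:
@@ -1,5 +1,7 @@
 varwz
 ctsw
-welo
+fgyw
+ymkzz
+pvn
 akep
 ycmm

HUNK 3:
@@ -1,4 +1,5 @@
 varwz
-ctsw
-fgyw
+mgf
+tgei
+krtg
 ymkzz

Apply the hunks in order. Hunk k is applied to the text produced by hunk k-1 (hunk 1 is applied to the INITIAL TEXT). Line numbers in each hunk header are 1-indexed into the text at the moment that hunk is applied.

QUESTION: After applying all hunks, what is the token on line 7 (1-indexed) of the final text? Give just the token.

Hunk 1: at line 1 remove [ruqco,qsl] add [welo] -> 5 lines: varwz ctsw welo akep ycmm
Hunk 2: at line 1 remove [welo] add [fgyw,ymkzz,pvn] -> 7 lines: varwz ctsw fgyw ymkzz pvn akep ycmm
Hunk 3: at line 1 remove [ctsw,fgyw] add [mgf,tgei,krtg] -> 8 lines: varwz mgf tgei krtg ymkzz pvn akep ycmm
Final line 7: akep

Answer: akep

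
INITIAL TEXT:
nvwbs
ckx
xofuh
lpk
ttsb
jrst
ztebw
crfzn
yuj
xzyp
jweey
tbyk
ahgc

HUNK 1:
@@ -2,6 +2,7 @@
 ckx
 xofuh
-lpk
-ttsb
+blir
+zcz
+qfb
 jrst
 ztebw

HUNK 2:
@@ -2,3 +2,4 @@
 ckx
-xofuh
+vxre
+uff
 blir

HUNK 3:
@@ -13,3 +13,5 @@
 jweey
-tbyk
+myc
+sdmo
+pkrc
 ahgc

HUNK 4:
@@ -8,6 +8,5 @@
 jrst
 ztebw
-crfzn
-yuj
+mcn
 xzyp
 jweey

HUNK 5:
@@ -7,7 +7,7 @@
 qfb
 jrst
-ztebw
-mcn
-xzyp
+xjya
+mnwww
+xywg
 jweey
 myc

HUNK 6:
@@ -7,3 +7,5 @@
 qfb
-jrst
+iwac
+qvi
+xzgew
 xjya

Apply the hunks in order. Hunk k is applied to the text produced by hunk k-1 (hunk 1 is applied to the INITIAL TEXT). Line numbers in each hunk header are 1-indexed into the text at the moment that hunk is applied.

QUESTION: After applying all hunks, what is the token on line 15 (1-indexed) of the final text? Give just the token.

Answer: myc

Derivation:
Hunk 1: at line 2 remove [lpk,ttsb] add [blir,zcz,qfb] -> 14 lines: nvwbs ckx xofuh blir zcz qfb jrst ztebw crfzn yuj xzyp jweey tbyk ahgc
Hunk 2: at line 2 remove [xofuh] add [vxre,uff] -> 15 lines: nvwbs ckx vxre uff blir zcz qfb jrst ztebw crfzn yuj xzyp jweey tbyk ahgc
Hunk 3: at line 13 remove [tbyk] add [myc,sdmo,pkrc] -> 17 lines: nvwbs ckx vxre uff blir zcz qfb jrst ztebw crfzn yuj xzyp jweey myc sdmo pkrc ahgc
Hunk 4: at line 8 remove [crfzn,yuj] add [mcn] -> 16 lines: nvwbs ckx vxre uff blir zcz qfb jrst ztebw mcn xzyp jweey myc sdmo pkrc ahgc
Hunk 5: at line 7 remove [ztebw,mcn,xzyp] add [xjya,mnwww,xywg] -> 16 lines: nvwbs ckx vxre uff blir zcz qfb jrst xjya mnwww xywg jweey myc sdmo pkrc ahgc
Hunk 6: at line 7 remove [jrst] add [iwac,qvi,xzgew] -> 18 lines: nvwbs ckx vxre uff blir zcz qfb iwac qvi xzgew xjya mnwww xywg jweey myc sdmo pkrc ahgc
Final line 15: myc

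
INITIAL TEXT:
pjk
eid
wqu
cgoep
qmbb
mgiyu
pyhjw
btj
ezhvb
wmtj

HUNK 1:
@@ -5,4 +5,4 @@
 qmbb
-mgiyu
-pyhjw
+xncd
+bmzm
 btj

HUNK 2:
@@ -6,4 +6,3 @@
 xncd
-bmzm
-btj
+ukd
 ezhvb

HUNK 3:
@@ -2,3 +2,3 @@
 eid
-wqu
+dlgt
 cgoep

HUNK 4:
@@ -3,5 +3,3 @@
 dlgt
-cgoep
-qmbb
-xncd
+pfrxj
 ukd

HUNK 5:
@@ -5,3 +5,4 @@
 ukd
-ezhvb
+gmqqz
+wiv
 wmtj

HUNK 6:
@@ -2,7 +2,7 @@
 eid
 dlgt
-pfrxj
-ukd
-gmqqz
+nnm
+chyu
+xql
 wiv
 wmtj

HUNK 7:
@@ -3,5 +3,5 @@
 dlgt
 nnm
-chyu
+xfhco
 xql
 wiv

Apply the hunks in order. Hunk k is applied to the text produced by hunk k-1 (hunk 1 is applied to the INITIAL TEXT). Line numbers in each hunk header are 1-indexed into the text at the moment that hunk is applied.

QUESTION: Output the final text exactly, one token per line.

Hunk 1: at line 5 remove [mgiyu,pyhjw] add [xncd,bmzm] -> 10 lines: pjk eid wqu cgoep qmbb xncd bmzm btj ezhvb wmtj
Hunk 2: at line 6 remove [bmzm,btj] add [ukd] -> 9 lines: pjk eid wqu cgoep qmbb xncd ukd ezhvb wmtj
Hunk 3: at line 2 remove [wqu] add [dlgt] -> 9 lines: pjk eid dlgt cgoep qmbb xncd ukd ezhvb wmtj
Hunk 4: at line 3 remove [cgoep,qmbb,xncd] add [pfrxj] -> 7 lines: pjk eid dlgt pfrxj ukd ezhvb wmtj
Hunk 5: at line 5 remove [ezhvb] add [gmqqz,wiv] -> 8 lines: pjk eid dlgt pfrxj ukd gmqqz wiv wmtj
Hunk 6: at line 2 remove [pfrxj,ukd,gmqqz] add [nnm,chyu,xql] -> 8 lines: pjk eid dlgt nnm chyu xql wiv wmtj
Hunk 7: at line 3 remove [chyu] add [xfhco] -> 8 lines: pjk eid dlgt nnm xfhco xql wiv wmtj

Answer: pjk
eid
dlgt
nnm
xfhco
xql
wiv
wmtj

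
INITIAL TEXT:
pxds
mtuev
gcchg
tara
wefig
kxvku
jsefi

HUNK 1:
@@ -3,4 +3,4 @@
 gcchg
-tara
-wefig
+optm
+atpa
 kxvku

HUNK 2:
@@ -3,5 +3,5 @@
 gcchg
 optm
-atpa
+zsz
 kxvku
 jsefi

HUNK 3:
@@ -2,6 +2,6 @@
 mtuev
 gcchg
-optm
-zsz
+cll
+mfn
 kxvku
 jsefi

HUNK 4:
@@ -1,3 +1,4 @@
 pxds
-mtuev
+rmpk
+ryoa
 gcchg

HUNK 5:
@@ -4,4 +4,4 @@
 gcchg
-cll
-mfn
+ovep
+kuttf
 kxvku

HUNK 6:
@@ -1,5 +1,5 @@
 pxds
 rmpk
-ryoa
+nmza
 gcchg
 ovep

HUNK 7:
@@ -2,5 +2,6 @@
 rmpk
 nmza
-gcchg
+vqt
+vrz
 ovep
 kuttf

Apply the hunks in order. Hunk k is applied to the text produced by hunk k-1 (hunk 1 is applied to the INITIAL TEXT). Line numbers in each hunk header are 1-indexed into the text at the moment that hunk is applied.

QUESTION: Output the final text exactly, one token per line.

Answer: pxds
rmpk
nmza
vqt
vrz
ovep
kuttf
kxvku
jsefi

Derivation:
Hunk 1: at line 3 remove [tara,wefig] add [optm,atpa] -> 7 lines: pxds mtuev gcchg optm atpa kxvku jsefi
Hunk 2: at line 3 remove [atpa] add [zsz] -> 7 lines: pxds mtuev gcchg optm zsz kxvku jsefi
Hunk 3: at line 2 remove [optm,zsz] add [cll,mfn] -> 7 lines: pxds mtuev gcchg cll mfn kxvku jsefi
Hunk 4: at line 1 remove [mtuev] add [rmpk,ryoa] -> 8 lines: pxds rmpk ryoa gcchg cll mfn kxvku jsefi
Hunk 5: at line 4 remove [cll,mfn] add [ovep,kuttf] -> 8 lines: pxds rmpk ryoa gcchg ovep kuttf kxvku jsefi
Hunk 6: at line 1 remove [ryoa] add [nmza] -> 8 lines: pxds rmpk nmza gcchg ovep kuttf kxvku jsefi
Hunk 7: at line 2 remove [gcchg] add [vqt,vrz] -> 9 lines: pxds rmpk nmza vqt vrz ovep kuttf kxvku jsefi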